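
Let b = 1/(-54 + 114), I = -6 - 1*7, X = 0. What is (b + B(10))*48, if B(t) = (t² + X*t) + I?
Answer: 20884/5 ≈ 4176.8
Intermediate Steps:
I = -13 (I = -6 - 7 = -13)
b = 1/60 ≈ 0.016667
B(t) = -13 + t² (B(t) = (t² + 0*t) - 13 = (t² + 0) - 13 = t² - 13 = -13 + t²)
(b + B(10))*48 = (1/60 + (-13 + 10²))*48 = (1/60 + (-13 + 100))*48 = (1/60 + 87)*48 = (5221/60)*48 = 20884/5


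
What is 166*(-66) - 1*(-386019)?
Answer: 375063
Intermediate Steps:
166*(-66) - 1*(-386019) = -10956 + 386019 = 375063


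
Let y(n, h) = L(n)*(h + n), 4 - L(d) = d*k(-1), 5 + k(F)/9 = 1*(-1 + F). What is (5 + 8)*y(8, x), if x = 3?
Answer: 72644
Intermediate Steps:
k(F) = -54 + 9*F (k(F) = -45 + 9*(1*(-1 + F)) = -45 + 9*(-1 + F) = -45 + (-9 + 9*F) = -54 + 9*F)
L(d) = 4 + 63*d (L(d) = 4 - d*(-54 + 9*(-1)) = 4 - d*(-54 - 9) = 4 - d*(-63) = 4 - (-63)*d = 4 + 63*d)
y(n, h) = (4 + 63*n)*(h + n)
(5 + 8)*y(8, x) = (5 + 8)*((4 + 63*8)*(3 + 8)) = 13*((4 + 504)*11) = 13*(508*11) = 13*5588 = 72644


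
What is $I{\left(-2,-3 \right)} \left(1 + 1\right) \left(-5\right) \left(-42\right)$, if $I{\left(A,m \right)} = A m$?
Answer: $2520$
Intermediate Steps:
$I{\left(-2,-3 \right)} \left(1 + 1\right) \left(-5\right) \left(-42\right) = \left(-2\right) \left(-3\right) \left(1 + 1\right) \left(-5\right) \left(-42\right) = 6 \cdot 2 \left(-5\right) \left(-42\right) = 6 \left(-10\right) \left(-42\right) = \left(-60\right) \left(-42\right) = 2520$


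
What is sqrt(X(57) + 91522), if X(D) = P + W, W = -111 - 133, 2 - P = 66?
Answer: sqrt(91214) ≈ 302.02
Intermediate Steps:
P = -64 (P = 2 - 1*66 = 2 - 66 = -64)
W = -244
X(D) = -308 (X(D) = -64 - 244 = -308)
sqrt(X(57) + 91522) = sqrt(-308 + 91522) = sqrt(91214)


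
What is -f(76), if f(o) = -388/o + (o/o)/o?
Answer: 387/76 ≈ 5.0921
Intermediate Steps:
f(o) = -387/o (f(o) = -388/o + 1/o = -387/o)
-f(76) = -(-387)/76 = -1*(-387/76) = 387/76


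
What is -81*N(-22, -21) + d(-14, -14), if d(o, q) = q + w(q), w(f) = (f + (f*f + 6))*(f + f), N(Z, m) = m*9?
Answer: 10031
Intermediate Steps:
N(Z, m) = 9*m
w(f) = 2*f*(6 + f + f**2) (w(f) = (f + (f**2 + 6))*(2*f) = (f + (6 + f**2))*(2*f) = (6 + f + f**2)*(2*f) = 2*f*(6 + f + f**2))
d(o, q) = q + 2*q*(6 + q + q**2)
-81*N(-22, -21) + d(-14, -14) = -729*(-21) - 14*(13 + 2*(-14) + 2*(-14)**2) = -81*(-189) - 14*(13 - 28 + 2*196) = 15309 - 14*(13 - 28 + 392) = 15309 - 14*377 = 15309 - 5278 = 10031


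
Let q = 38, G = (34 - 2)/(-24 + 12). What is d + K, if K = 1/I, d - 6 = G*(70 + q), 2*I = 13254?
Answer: -1868813/6627 ≈ -282.00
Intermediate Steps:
I = 6627 (I = (1/2)*13254 = 6627)
G = -8/3 (G = 32/(-12) = 32*(-1/12) = -8/3 ≈ -2.6667)
d = -282 (d = 6 - 8*(70 + 38)/3 = 6 - 8/3*108 = 6 - 288 = -282)
K = 1/6627 ≈ 0.00015090
d + K = -282 + 1/6627 = -1868813/6627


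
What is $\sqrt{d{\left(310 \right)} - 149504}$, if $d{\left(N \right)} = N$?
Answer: $i \sqrt{149194} \approx 386.26 i$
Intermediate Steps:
$\sqrt{d{\left(310 \right)} - 149504} = \sqrt{310 - 149504} = \sqrt{-149194} = i \sqrt{149194}$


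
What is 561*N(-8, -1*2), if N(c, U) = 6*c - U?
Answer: -25806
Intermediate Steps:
N(c, U) = -U + 6*c
561*N(-8, -1*2) = 561*(-(-1)*2 + 6*(-8)) = 561*(-1*(-2) - 48) = 561*(2 - 48) = 561*(-46) = -25806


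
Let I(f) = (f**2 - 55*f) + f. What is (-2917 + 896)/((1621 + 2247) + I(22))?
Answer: -2021/3164 ≈ -0.63875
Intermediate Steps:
I(f) = f**2 - 54*f
(-2917 + 896)/((1621 + 2247) + I(22)) = (-2917 + 896)/((1621 + 2247) + 22*(-54 + 22)) = -2021/(3868 + 22*(-32)) = -2021/(3868 - 704) = -2021/3164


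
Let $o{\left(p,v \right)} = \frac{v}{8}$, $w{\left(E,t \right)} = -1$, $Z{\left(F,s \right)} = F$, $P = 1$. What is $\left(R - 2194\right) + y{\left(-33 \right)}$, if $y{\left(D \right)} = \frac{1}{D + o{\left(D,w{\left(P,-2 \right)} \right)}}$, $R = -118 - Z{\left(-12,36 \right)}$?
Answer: $- \frac{609508}{265} \approx -2300.0$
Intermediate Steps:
$R = -106$ ($R = -118 - -12 = -118 + 12 = -106$)
$o{\left(p,v \right)} = \frac{v}{8}$ ($o{\left(p,v \right)} = v \frac{1}{8} = \frac{v}{8}$)
$y{\left(D \right)} = \frac{1}{- \frac{1}{8} + D}$ ($y{\left(D \right)} = \frac{1}{D + \frac{1}{8} \left(-1\right)} = \frac{1}{D - \frac{1}{8}} = \frac{1}{- \frac{1}{8} + D}$)
$\left(R - 2194\right) + y{\left(-33 \right)} = \left(-106 - 2194\right) + \frac{8}{-1 + 8 \left(-33\right)} = -2300 + \frac{8}{-1 - 264} = -2300 + \frac{8}{-265} = -2300 + 8 \left(- \frac{1}{265}\right) = -2300 - \frac{8}{265} = - \frac{609508}{265}$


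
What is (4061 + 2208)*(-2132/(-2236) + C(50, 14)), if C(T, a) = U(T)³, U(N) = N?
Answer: 33696132029/43 ≈ 7.8363e+8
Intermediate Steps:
C(T, a) = T³
(4061 + 2208)*(-2132/(-2236) + C(50, 14)) = (4061 + 2208)*(-2132/(-2236) + 50³) = 6269*(-2132*(-1/2236) + 125000) = 6269*(41/43 + 125000) = 6269*(5375041/43) = 33696132029/43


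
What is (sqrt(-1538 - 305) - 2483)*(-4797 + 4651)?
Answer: 362518 - 146*I*sqrt(1843) ≈ 3.6252e+5 - 6267.8*I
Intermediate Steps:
(sqrt(-1538 - 305) - 2483)*(-4797 + 4651) = (sqrt(-1843) - 2483)*(-146) = (I*sqrt(1843) - 2483)*(-146) = (-2483 + I*sqrt(1843))*(-146) = 362518 - 146*I*sqrt(1843)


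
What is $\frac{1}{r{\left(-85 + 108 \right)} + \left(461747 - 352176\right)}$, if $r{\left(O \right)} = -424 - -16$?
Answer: $\frac{1}{109163} \approx 9.1606 \cdot 10^{-6}$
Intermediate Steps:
$r{\left(O \right)} = -408$ ($r{\left(O \right)} = -424 + 16 = -408$)
$\frac{1}{r{\left(-85 + 108 \right)} + \left(461747 - 352176\right)} = \frac{1}{-408 + \left(461747 - 352176\right)} = \frac{1}{-408 + 109571} = \frac{1}{109163}$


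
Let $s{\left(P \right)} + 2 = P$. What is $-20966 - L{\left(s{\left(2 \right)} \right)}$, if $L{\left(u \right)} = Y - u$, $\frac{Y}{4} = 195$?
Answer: $-21746$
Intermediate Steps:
$Y = 780$ ($Y = 4 \cdot 195 = 780$)
$s{\left(P \right)} = -2 + P$
$L{\left(u \right)} = 780 - u$
$-20966 - L{\left(s{\left(2 \right)} \right)} = -20966 - \left(780 - \left(-2 + 2\right)\right) = -20966 - \left(780 - 0\right) = -20966 - \left(780 + 0\right) = -20966 - 780 = -21746$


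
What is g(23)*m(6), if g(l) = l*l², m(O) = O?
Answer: 73002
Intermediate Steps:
g(l) = l³
g(23)*m(6) = 23³*6 = 12167*6 = 73002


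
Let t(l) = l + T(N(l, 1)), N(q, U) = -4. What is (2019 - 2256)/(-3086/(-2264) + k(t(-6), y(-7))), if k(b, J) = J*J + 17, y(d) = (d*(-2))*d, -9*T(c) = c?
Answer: -268284/10892515 ≈ -0.024630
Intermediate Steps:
T(c) = -c/9
y(d) = -2*d² (y(d) = (-2*d)*d = -2*d²)
t(l) = 4/9 + l (t(l) = l - ⅑*(-4) = l + 4/9 = 4/9 + l)
k(b, J) = 17 + J² (k(b, J) = J² + 17 = 17 + J²)
(2019 - 2256)/(-3086/(-2264) + k(t(-6), y(-7))) = (2019 - 2256)/(-3086/(-2264) + (17 + (-2*(-7)²)²)) = -237/(-3086*(-1/2264) + (17 + (-2*49)²)) = -237/(1543/1132 + (17 + (-98)²)) = -237/(1543/1132 + (17 + 9604)) = -237/(1543/1132 + 9621) = -237/10892515/1132 = -237*1132/10892515 = -268284/10892515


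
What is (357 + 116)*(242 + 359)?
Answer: 284273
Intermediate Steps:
(357 + 116)*(242 + 359) = 473*601 = 284273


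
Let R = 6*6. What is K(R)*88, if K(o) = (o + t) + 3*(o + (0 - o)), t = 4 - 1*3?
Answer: 3256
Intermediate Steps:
t = 1 (t = 4 - 3 = 1)
R = 36
K(o) = 1 + o (K(o) = (o + 1) + 3*(o + (0 - o)) = (1 + o) + 3*(o - o) = (1 + o) + 3*0 = (1 + o) + 0 = 1 + o)
K(R)*88 = (1 + 36)*88 = 37*88 = 3256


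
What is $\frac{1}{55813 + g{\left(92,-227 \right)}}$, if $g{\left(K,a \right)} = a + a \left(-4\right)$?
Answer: $\frac{1}{56494} \approx 1.7701 \cdot 10^{-5}$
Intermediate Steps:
$g{\left(K,a \right)} = - 3 a$ ($g{\left(K,a \right)} = a - 4 a = - 3 a$)
$\frac{1}{55813 + g{\left(92,-227 \right)}} = \frac{1}{55813 - -681} = \frac{1}{55813 + 681} = \frac{1}{56494}$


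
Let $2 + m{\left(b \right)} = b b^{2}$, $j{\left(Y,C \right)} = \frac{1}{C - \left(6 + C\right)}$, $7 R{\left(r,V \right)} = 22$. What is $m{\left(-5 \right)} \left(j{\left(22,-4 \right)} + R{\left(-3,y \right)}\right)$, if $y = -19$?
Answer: $- \frac{15875}{42} \approx -377.98$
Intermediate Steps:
$R{\left(r,V \right)} = \frac{22}{7}$ ($R{\left(r,V \right)} = \frac{1}{7} \cdot 22 = \frac{22}{7}$)
$j{\left(Y,C \right)} = - \frac{1}{6}$ ($j{\left(Y,C \right)} = \frac{1}{-6} = - \frac{1}{6}$)
$m{\left(b \right)} = -2 + b^{3}$ ($m{\left(b \right)} = -2 + b b^{2} = -2 + b^{3}$)
$m{\left(-5 \right)} \left(j{\left(22,-4 \right)} + R{\left(-3,y \right)}\right) = \left(-2 + \left(-5\right)^{3}\right) \left(- \frac{1}{6} + \frac{22}{7}\right) = \left(-2 - 125\right) \frac{125}{42} = \left(-127\right) \frac{125}{42} = - \frac{15875}{42}$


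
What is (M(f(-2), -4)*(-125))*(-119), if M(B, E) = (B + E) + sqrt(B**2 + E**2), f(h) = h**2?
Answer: 59500*sqrt(2) ≈ 84146.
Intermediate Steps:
M(B, E) = B + E + sqrt(B**2 + E**2)
(M(f(-2), -4)*(-125))*(-119) = (((-2)**2 - 4 + sqrt(((-2)**2)**2 + (-4)**2))*(-125))*(-119) = ((4 - 4 + sqrt(4**2 + 16))*(-125))*(-119) = ((4 - 4 + sqrt(16 + 16))*(-125))*(-119) = ((4 - 4 + sqrt(32))*(-125))*(-119) = ((4 - 4 + 4*sqrt(2))*(-125))*(-119) = ((4*sqrt(2))*(-125))*(-119) = -500*sqrt(2)*(-119) = 59500*sqrt(2)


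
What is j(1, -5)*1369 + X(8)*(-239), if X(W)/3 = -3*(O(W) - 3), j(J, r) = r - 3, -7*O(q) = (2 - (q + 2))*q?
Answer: 15829/7 ≈ 2261.3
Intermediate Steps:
O(q) = q²/7 (O(q) = -(2 - (q + 2))*q/7 = -(2 - (2 + q))*q/7 = -(2 + (-2 - q))*q/7 = -(-q)*q/7 = -(-1)*q²/7 = q²/7)
j(J, r) = -3 + r
X(W) = 27 - 9*W²/7 (X(W) = 3*(-3*(W²/7 - 3)) = 3*(-3*(-3 + W²/7)) = 3*(9 - 3*W²/7) = 27 - 9*W²/7)
j(1, -5)*1369 + X(8)*(-239) = (-3 - 5)*1369 + (27 - 9/7*8²)*(-239) = -8*1369 + (27 - 9/7*64)*(-239) = -10952 + (27 - 576/7)*(-239) = -10952 - 387/7*(-239) = -10952 + 92493/7 = 15829/7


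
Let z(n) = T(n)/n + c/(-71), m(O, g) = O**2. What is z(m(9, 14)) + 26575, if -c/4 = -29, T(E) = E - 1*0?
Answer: 1886780/71 ≈ 26574.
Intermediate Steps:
T(E) = E (T(E) = E + 0 = E)
c = 116 (c = -4*(-29) = 116)
z(n) = -45/71 (z(n) = n/n + 116/(-71) = 1 + 116*(-1/71) = 1 - 116/71 = -45/71)
z(m(9, 14)) + 26575 = -45/71 + 26575 = 1886780/71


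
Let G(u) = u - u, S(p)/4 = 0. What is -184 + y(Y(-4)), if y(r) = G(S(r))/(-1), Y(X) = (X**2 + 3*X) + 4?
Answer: -184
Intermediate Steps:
S(p) = 0 (S(p) = 4*0 = 0)
Y(X) = 4 + X**2 + 3*X
G(u) = 0
y(r) = 0 (y(r) = 0/(-1) = 0*(-1) = 0)
-184 + y(Y(-4)) = -184 + 0 = -184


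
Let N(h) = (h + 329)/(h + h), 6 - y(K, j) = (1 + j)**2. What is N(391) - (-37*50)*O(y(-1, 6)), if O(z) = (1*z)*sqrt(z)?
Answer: 360/391 - 79550*I*sqrt(43) ≈ 0.92072 - 5.2164e+5*I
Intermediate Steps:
y(K, j) = 6 - (1 + j)**2
O(z) = z**(3/2) (O(z) = z*sqrt(z) = z**(3/2))
N(h) = (329 + h)/(2*h) (N(h) = (329 + h)/((2*h)) = (329 + h)*(1/(2*h)) = (329 + h)/(2*h))
N(391) - (-37*50)*O(y(-1, 6)) = (1/2)*(329 + 391)/391 - (-37*50)*(6 - (1 + 6)**2)**(3/2) = (1/2)*(1/391)*720 - (-1850)*(6 - 1*7**2)**(3/2) = 360/391 - (-1850)*(6 - 1*49)**(3/2) = 360/391 - (-1850)*(6 - 49)**(3/2) = 360/391 - (-1850)*(-43)**(3/2) = 360/391 - (-1850)*(-43*I*sqrt(43)) = 360/391 - 79550*I*sqrt(43)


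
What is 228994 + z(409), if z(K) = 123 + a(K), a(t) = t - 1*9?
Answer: 229517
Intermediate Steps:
a(t) = -9 + t (a(t) = t - 9 = -9 + t)
z(K) = 114 + K (z(K) = 123 + (-9 + K) = 114 + K)
228994 + z(409) = 228994 + (114 + 409) = 228994 + 523 = 229517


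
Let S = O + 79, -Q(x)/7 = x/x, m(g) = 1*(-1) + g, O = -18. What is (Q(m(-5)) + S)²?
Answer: 2916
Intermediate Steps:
m(g) = -1 + g
Q(x) = -7 (Q(x) = -7*x/x = -7*1 = -7)
S = 61 (S = -18 + 79 = 61)
(Q(m(-5)) + S)² = (-7 + 61)² = 54² = 2916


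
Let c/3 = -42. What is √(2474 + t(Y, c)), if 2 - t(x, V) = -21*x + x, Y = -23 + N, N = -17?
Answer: 2*√419 ≈ 40.939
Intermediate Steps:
c = -126 (c = 3*(-42) = -126)
Y = -40 (Y = -23 - 17 = -40)
t(x, V) = 2 + 20*x (t(x, V) = 2 - (-21*x + x) = 2 - (-20)*x = 2 + 20*x)
√(2474 + t(Y, c)) = √(2474 + (2 + 20*(-40))) = √(2474 + (2 - 800)) = √(2474 - 798) = √1676 = 2*√419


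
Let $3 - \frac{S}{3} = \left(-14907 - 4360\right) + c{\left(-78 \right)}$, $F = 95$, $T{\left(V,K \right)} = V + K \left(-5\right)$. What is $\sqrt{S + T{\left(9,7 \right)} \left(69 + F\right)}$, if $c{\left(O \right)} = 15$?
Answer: $\sqrt{53501} \approx 231.3$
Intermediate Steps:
$T{\left(V,K \right)} = V - 5 K$
$S = 57765$ ($S = 9 - 3 \left(\left(-14907 - 4360\right) + 15\right) = 9 - 3 \left(-19267 + 15\right) = 9 - -57756 = 9 + 57756 = 57765$)
$\sqrt{S + T{\left(9,7 \right)} \left(69 + F\right)} = \sqrt{57765 + \left(9 - 35\right) \left(69 + 95\right)} = \sqrt{57765 + \left(9 - 35\right) 164} = \sqrt{57765 - 4264} = \sqrt{53501}$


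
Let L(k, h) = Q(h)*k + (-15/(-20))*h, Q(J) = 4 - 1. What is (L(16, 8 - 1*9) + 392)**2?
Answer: 3087049/16 ≈ 1.9294e+5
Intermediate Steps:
Q(J) = 3
L(k, h) = 3*k + 3*h/4 (L(k, h) = 3*k + (-15/(-20))*h = 3*k + (-15*(-1/20))*h = 3*k + 3*h/4)
(L(16, 8 - 1*9) + 392)**2 = ((3*16 + 3*(8 - 1*9)/4) + 392)**2 = ((48 + 3*(8 - 9)/4) + 392)**2 = ((48 + (3/4)*(-1)) + 392)**2 = ((48 - 3/4) + 392)**2 = (189/4 + 392)**2 = (1757/4)**2 = 3087049/16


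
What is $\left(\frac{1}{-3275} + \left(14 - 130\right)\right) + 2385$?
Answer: $\frac{7430974}{3275} \approx 2269.0$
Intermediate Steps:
$\left(\frac{1}{-3275} + \left(14 - 130\right)\right) + 2385 = \left(- \frac{1}{3275} + \left(14 - 130\right)\right) + 2385 = \left(- \frac{1}{3275} - 116\right) + 2385 = - \frac{379901}{3275} + 2385 = \frac{7430974}{3275}$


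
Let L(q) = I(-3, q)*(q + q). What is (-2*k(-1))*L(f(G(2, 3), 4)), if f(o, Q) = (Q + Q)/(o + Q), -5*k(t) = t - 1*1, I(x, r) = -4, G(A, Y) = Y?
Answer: 256/35 ≈ 7.3143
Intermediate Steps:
k(t) = ⅕ - t/5 (k(t) = -(t - 1*1)/5 = -(t - 1)/5 = -(-1 + t)/5 = ⅕ - t/5)
f(o, Q) = 2*Q/(Q + o) (f(o, Q) = (2*Q)/(Q + o) = 2*Q/(Q + o))
L(q) = -8*q (L(q) = -4*(q + q) = -8*q)
(-2*k(-1))*L(f(G(2, 3), 4)) = (-2*(⅕ - ⅕*(-1)))*(-16*4/(4 + 3)) = (-2*(⅕ + ⅕))*(-16*4/7) = (-2*⅖)*(-16*4/7) = -(-32)*8/(5*7) = -⅘*(-64/7) = 256/35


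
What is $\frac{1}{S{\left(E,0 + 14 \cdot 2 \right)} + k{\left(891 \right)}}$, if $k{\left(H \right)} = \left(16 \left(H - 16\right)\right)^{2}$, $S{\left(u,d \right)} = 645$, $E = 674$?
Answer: $\frac{1}{196000645} \approx 5.102 \cdot 10^{-9}$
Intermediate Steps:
$k{\left(H \right)} = \left(-256 + 16 H\right)^{2}$ ($k{\left(H \right)} = \left(16 \left(-16 + H\right)\right)^{2} = \left(-256 + 16 H\right)^{2}$)
$\frac{1}{S{\left(E,0 + 14 \cdot 2 \right)} + k{\left(891 \right)}} = \frac{1}{645 + 256 \left(-16 + 891\right)^{2}} = \frac{1}{645 + 256 \cdot 875^{2}} = \frac{1}{645 + 256 \cdot 765625} = \frac{1}{645 + 196000000} = \frac{1}{196000645}$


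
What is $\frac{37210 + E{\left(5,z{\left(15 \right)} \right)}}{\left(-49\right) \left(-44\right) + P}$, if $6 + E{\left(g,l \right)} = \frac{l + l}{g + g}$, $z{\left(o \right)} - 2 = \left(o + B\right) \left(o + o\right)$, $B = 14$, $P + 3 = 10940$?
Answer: $\frac{186892}{65465} \approx 2.8548$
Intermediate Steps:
$P = 10937$ ($P = -3 + 10940 = 10937$)
$z{\left(o \right)} = 2 + 2 o \left(14 + o\right)$ ($z{\left(o \right)} = 2 + \left(o + 14\right) \left(o + o\right) = 2 + \left(14 + o\right) 2 o = 2 + 2 o \left(14 + o\right)$)
$E{\left(g,l \right)} = -6 + \frac{l}{g}$ ($E{\left(g,l \right)} = -6 + \frac{l + l}{g + g} = -6 + \frac{2 l}{2 g} = -6 + 2 l \frac{1}{2 g} = -6 + \frac{l}{g}$)
$\frac{37210 + E{\left(5,z{\left(15 \right)} \right)}}{\left(-49\right) \left(-44\right) + P} = \frac{37210 - \left(6 - \frac{2 + 2 \cdot 15^{2} + 28 \cdot 15}{5}\right)}{\left(-49\right) \left(-44\right) + 10937} = \frac{37210 - \left(6 - \left(2 + 2 \cdot 225 + 420\right) \frac{1}{5}\right)}{2156 + 10937} = \frac{37210 - \left(6 - \left(2 + 450 + 420\right) \frac{1}{5}\right)}{13093} = \left(37210 + \left(-6 + 872 \cdot \frac{1}{5}\right)\right) \frac{1}{13093} = \left(37210 + \left(-6 + \frac{872}{5}\right)\right) \frac{1}{13093} = \left(37210 + \frac{842}{5}\right) \frac{1}{13093} = \frac{186892}{5} \cdot \frac{1}{13093} = \frac{186892}{65465}$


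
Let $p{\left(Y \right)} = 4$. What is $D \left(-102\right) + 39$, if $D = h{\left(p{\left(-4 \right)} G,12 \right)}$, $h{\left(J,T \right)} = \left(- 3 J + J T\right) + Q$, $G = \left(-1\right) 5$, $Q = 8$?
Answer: $17583$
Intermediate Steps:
$G = -5$
$h{\left(J,T \right)} = 8 - 3 J + J T$ ($h{\left(J,T \right)} = \left(- 3 J + J T\right) + 8 = 8 - 3 J + J T$)
$D = -172$ ($D = 8 - 3 \cdot 4 \left(-5\right) + 4 \left(-5\right) 12 = 8 - -60 - 240 = 8 + 60 - 240 = -172$)
$D \left(-102\right) + 39 = \left(-172\right) \left(-102\right) + 39 = 17544 + 39 = 17583$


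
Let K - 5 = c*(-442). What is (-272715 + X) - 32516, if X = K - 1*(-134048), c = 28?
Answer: -183554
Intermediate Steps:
K = -12371 (K = 5 + 28*(-442) = 5 - 12376 = -12371)
X = 121677 (X = -12371 - 1*(-134048) = -12371 + 134048 = 121677)
(-272715 + X) - 32516 = (-272715 + 121677) - 32516 = -151038 - 32516 = -183554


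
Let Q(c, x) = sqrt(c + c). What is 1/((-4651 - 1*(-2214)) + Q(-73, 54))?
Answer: -2437/5939115 - I*sqrt(146)/5939115 ≈ -0.00041033 - 2.0345e-6*I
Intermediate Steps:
Q(c, x) = sqrt(2)*sqrt(c) (Q(c, x) = sqrt(2*c) = sqrt(2)*sqrt(c))
1/((-4651 - 1*(-2214)) + Q(-73, 54)) = 1/((-4651 - 1*(-2214)) + sqrt(2)*sqrt(-73)) = 1/((-4651 + 2214) + sqrt(2)*(I*sqrt(73))) = 1/(-2437 + I*sqrt(146))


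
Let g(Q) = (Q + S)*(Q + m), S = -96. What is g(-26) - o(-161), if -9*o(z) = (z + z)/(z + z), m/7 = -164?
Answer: 1289053/9 ≈ 1.4323e+5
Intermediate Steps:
m = -1148 (m = 7*(-164) = -1148)
o(z) = -1/9 (o(z) = -(z + z)/(9*(z + z)) = -2*z/(9*(2*z)) = -2*z*1/(2*z)/9 = -1/9*1 = -1/9)
g(Q) = (-1148 + Q)*(-96 + Q) (g(Q) = (Q - 96)*(Q - 1148) = (-96 + Q)*(-1148 + Q) = (-1148 + Q)*(-96 + Q))
g(-26) - o(-161) = (110208 + (-26)**2 - 1244*(-26)) - 1*(-1/9) = (110208 + 676 + 32344) + 1/9 = 143228 + 1/9 = 1289053/9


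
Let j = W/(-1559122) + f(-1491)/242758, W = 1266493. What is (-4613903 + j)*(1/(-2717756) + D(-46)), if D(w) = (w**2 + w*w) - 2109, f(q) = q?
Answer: -1259484008833126832791803561/128580208822397482 ≈ -9.7953e+9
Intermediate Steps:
D(w) = -2109 + 2*w**2 (D(w) = (w**2 + w**2) - 2109 = 2*w**2 - 2109 = -2109 + 2*w**2)
j = -77443989649/94622334619 (j = 1266493/(-1559122) - 1491/242758 = 1266493*(-1/1559122) - 1491*1/242758 = -1266493/1559122 - 1491/242758 = -77443989649/94622334619 ≈ -0.81845)
(-4613903 + j)*(1/(-2717756) + D(-46)) = (-4613903 - 77443989649/94622334619)*(1/(-2717756) + (-2109 + 2*(-46)**2)) = -436578351009597606*(-1/2717756 + (-2109 + 2*2116))/94622334619 = -436578351009597606*(-1/2717756 + (-2109 + 4232))/94622334619 = -436578351009597606*(-1/2717756 + 2123)/94622334619 = -436578351009597606/94622334619*5769795987/2717756 = -1259484008833126832791803561/128580208822397482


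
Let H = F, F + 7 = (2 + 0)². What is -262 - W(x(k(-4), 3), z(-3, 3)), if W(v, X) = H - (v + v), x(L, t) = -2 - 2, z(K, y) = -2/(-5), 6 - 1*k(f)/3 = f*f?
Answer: -267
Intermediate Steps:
k(f) = 18 - 3*f² (k(f) = 18 - 3*f*f = 18 - 3*f²)
F = -3 (F = -7 + (2 + 0)² = -7 + 2² = -7 + 4 = -3)
H = -3
z(K, y) = ⅖ (z(K, y) = -2*(-⅕) = ⅖)
x(L, t) = -4
W(v, X) = -3 - 2*v (W(v, X) = -3 - (v + v) = -3 - 2*v)
-262 - W(x(k(-4), 3), z(-3, 3)) = -262 - (-3 - 2*(-4)) = -262 - (-3 + 8) = -262 - 1*5 = -262 - 5 = -267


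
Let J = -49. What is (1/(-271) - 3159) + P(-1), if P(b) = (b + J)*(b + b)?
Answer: -828990/271 ≈ -3059.0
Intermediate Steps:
P(b) = 2*b*(-49 + b) (P(b) = (b - 49)*(b + b) = (-49 + b)*(2*b) = 2*b*(-49 + b))
(1/(-271) - 3159) + P(-1) = (1/(-271) - 3159) + 2*(-1)*(-49 - 1) = (-1/271 - 3159) + 2*(-1)*(-50) = -856090/271 + 100 = -828990/271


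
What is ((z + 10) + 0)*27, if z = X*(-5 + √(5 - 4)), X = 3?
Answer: -54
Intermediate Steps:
z = -12 (z = 3*(-5 + √(5 - 4)) = 3*(-5 + √1) = 3*(-5 + 1) = 3*(-4) = -12)
((z + 10) + 0)*27 = ((-12 + 10) + 0)*27 = (-2 + 0)*27 = -2*27 = -54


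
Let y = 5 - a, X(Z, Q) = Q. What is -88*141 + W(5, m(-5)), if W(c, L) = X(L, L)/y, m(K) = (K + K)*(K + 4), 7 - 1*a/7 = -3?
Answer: -161306/13 ≈ -12408.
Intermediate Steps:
a = 70 (a = 49 - 7*(-3) = 49 + 21 = 70)
y = -65 (y = 5 - 1*70 = 5 - 70 = -65)
m(K) = 2*K*(4 + K) (m(K) = (2*K)*(4 + K) = 2*K*(4 + K))
W(c, L) = -L/65 (W(c, L) = L/(-65) = L*(-1/65) = -L/65)
-88*141 + W(5, m(-5)) = -88*141 - 2*(-5)*(4 - 5)/65 = -12408 - 2*(-5)*(-1)/65 = -12408 - 1/65*10 = -12408 - 2/13 = -161306/13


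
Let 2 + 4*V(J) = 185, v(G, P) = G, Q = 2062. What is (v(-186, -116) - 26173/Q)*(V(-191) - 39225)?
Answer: 64207738485/8248 ≈ 7.7846e+6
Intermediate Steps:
V(J) = 183/4 (V(J) = -½ + (¼)*185 = -½ + 185/4 = 183/4)
(v(-186, -116) - 26173/Q)*(V(-191) - 39225) = (-186 - 26173/2062)*(183/4 - 39225) = (-186 - 26173*1/2062)*(-156717/4) = (-186 - 26173/2062)*(-156717/4) = -409705/2062*(-156717/4) = 64207738485/8248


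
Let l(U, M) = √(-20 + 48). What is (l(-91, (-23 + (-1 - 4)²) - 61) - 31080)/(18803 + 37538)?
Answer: -31080/56341 + 2*√7/56341 ≈ -0.55155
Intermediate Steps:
l(U, M) = 2*√7 (l(U, M) = √28 = 2*√7)
(l(-91, (-23 + (-1 - 4)²) - 61) - 31080)/(18803 + 37538) = (2*√7 - 31080)/(18803 + 37538) = (-31080 + 2*√7)/56341 = (-31080 + 2*√7)*(1/56341) = -31080/56341 + 2*√7/56341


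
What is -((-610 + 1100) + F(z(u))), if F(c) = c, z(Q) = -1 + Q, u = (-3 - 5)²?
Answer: -553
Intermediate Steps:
u = 64 (u = (-8)² = 64)
-((-610 + 1100) + F(z(u))) = -((-610 + 1100) + (-1 + 64)) = -(490 + 63) = -1*553 = -553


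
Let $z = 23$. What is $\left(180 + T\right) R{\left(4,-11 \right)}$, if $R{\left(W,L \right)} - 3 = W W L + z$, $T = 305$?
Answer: $-72750$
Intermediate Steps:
$R{\left(W,L \right)} = 26 + L W^{2}$ ($R{\left(W,L \right)} = 3 + \left(W W L + 23\right) = 3 + \left(W^{2} L + 23\right) = 3 + \left(L W^{2} + 23\right) = 3 + \left(23 + L W^{2}\right) = 26 + L W^{2}$)
$\left(180 + T\right) R{\left(4,-11 \right)} = \left(180 + 305\right) \left(26 - 11 \cdot 4^{2}\right) = 485 \left(26 - 176\right) = 485 \left(-150\right) = -72750$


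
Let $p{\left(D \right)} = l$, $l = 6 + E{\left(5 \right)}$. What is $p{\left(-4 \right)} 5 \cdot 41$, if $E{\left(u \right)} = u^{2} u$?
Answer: $26855$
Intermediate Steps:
$E{\left(u \right)} = u^{3}$
$l = 131$ ($l = 6 + 5^{3} = 6 + 125 = 131$)
$p{\left(D \right)} = 131$
$p{\left(-4 \right)} 5 \cdot 41 = 131 \cdot 5 \cdot 41 = 655 \cdot 41 = 26855$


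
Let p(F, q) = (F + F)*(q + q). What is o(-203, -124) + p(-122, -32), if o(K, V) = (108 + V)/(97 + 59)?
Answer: 609020/39 ≈ 15616.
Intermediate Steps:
p(F, q) = 4*F*q (p(F, q) = (2*F)*(2*q) = 4*F*q)
o(K, V) = 9/13 + V/156 (o(K, V) = (108 + V)/156 = (108 + V)*(1/156) = 9/13 + V/156)
o(-203, -124) + p(-122, -32) = (9/13 + (1/156)*(-124)) + 4*(-122)*(-32) = (9/13 - 31/39) + 15616 = -4/39 + 15616 = 609020/39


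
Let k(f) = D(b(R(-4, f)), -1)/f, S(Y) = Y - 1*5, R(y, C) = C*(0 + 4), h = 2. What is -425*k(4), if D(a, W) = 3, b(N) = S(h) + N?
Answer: -1275/4 ≈ -318.75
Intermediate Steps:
R(y, C) = 4*C (R(y, C) = C*4 = 4*C)
S(Y) = -5 + Y (S(Y) = Y - 5 = -5 + Y)
b(N) = -3 + N (b(N) = (-5 + 2) + N = -3 + N)
k(f) = 3/f
-425*k(4) = -1275/4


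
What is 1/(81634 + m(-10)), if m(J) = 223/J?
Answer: 10/816117 ≈ 1.2253e-5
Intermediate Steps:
1/(81634 + m(-10)) = 1/(81634 + 223/(-10)) = 1/(81634 + 223*(-1/10)) = 1/(81634 - 223/10) = 1/(816117/10) = 10/816117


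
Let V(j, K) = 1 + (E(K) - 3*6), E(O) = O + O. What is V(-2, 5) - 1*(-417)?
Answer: 410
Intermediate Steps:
E(O) = 2*O
V(j, K) = -17 + 2*K (V(j, K) = 1 + (2*K - 3*6) = 1 + (2*K - 18) = 1 + (-18 + 2*K) = -17 + 2*K)
V(-2, 5) - 1*(-417) = (-17 + 2*5) - 1*(-417) = (-17 + 10) + 417 = -7 + 417 = 410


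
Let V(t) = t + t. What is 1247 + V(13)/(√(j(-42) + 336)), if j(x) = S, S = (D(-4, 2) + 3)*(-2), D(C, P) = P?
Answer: 1247 + 13*√326/163 ≈ 1248.4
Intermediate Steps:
V(t) = 2*t
S = -10 (S = (2 + 3)*(-2) = 5*(-2) = -10)
j(x) = -10
1247 + V(13)/(√(j(-42) + 336)) = 1247 + (2*13)/(√(-10 + 336)) = 1247 + 26/(√326) = 1247 + 26*(√326/326) = 1247 + 13*√326/163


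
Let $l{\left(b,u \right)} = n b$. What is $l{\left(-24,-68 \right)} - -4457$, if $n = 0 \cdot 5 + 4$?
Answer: $4361$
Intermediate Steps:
$n = 4$ ($n = 0 + 4 = 4$)
$l{\left(b,u \right)} = 4 b$
$l{\left(-24,-68 \right)} - -4457 = 4 \left(-24\right) - -4457 = -96 + 4457 = 4361$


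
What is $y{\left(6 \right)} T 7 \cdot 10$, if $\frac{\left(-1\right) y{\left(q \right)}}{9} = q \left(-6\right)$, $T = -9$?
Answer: $-204120$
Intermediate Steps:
$y{\left(q \right)} = 54 q$ ($y{\left(q \right)} = - 9 q \left(-6\right) = - 9 \left(- 6 q\right) = 54 q$)
$y{\left(6 \right)} T 7 \cdot 10 = 54 \cdot 6 \left(-9\right) 7 \cdot 10 = 324 \left(\left(-63\right) 10\right) = 324 \left(-630\right) = -204120$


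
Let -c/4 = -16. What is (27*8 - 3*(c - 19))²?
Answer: 6561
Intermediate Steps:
c = 64 (c = -4*(-16) = 64)
(27*8 - 3*(c - 19))² = (27*8 - 3*(64 - 19))² = (216 - 3*45)² = (216 - 135)² = 81² = 6561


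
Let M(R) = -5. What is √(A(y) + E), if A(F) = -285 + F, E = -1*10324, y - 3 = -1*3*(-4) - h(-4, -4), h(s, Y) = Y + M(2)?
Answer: I*√10585 ≈ 102.88*I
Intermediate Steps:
h(s, Y) = -5 + Y (h(s, Y) = Y - 5 = -5 + Y)
y = 24 (y = 3 + (-1*3*(-4) - (-5 - 4)) = 3 + (-3*(-4) - 1*(-9)) = 3 + (12 + 9) = 3 + 21 = 24)
E = -10324
√(A(y) + E) = √((-285 + 24) - 10324) = √(-261 - 10324) = √(-10585) = I*√10585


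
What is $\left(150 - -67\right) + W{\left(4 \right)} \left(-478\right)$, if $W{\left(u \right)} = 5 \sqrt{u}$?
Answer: $-4563$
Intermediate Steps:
$\left(150 - -67\right) + W{\left(4 \right)} \left(-478\right) = \left(150 - -67\right) + 5 \sqrt{4} \left(-478\right) = \left(150 + 67\right) + 5 \cdot 2 \left(-478\right) = 217 + 10 \left(-478\right) = 217 - 4780 = -4563$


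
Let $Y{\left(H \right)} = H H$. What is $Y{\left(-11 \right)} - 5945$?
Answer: $-5824$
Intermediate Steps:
$Y{\left(H \right)} = H^{2}$
$Y{\left(-11 \right)} - 5945 = \left(-11\right)^{2} - 5945 = 121 - 5945 = -5824$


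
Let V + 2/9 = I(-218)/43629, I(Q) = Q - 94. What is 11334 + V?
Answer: 1483443236/130887 ≈ 11334.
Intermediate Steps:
I(Q) = -94 + Q
V = -30022/130887 (V = -2/9 + (-94 - 218)/43629 = -2/9 - 312*1/43629 = -2/9 - 104/14543 = -30022/130887 ≈ -0.22937)
11334 + V = 11334 - 30022/130887 = 1483443236/130887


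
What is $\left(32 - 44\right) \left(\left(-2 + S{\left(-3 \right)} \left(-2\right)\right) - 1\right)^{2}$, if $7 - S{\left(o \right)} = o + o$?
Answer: $-10092$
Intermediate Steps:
$S{\left(o \right)} = 7 - 2 o$ ($S{\left(o \right)} = 7 - \left(o + o\right) = 7 - 2 o$)
$\left(32 - 44\right) \left(\left(-2 + S{\left(-3 \right)} \left(-2\right)\right) - 1\right)^{2} = \left(32 - 44\right) \left(\left(-2 + \left(7 - -6\right) \left(-2\right)\right) - 1\right)^{2} = - 12 \left(\left(-2 + \left(7 + 6\right) \left(-2\right)\right) - 1\right)^{2} = - 12 \left(\left(-2 + 13 \left(-2\right)\right) - 1\right)^{2} = - 12 \left(\left(-2 - 26\right) - 1\right)^{2} = - 12 \left(-28 - 1\right)^{2} = - 12 \left(-29\right)^{2} = \left(-12\right) 841 = -10092$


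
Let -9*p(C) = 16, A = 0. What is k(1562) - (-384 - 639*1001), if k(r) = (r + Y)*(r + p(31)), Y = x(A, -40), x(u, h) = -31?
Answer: 27258509/9 ≈ 3.0287e+6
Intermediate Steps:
p(C) = -16/9 (p(C) = -1/9*16 = -16/9)
Y = -31
k(r) = (-31 + r)*(-16/9 + r) (k(r) = (r - 31)*(r - 16/9) = (-31 + r)*(-16/9 + r))
k(1562) - (-384 - 639*1001) = (496/9 + 1562**2 - 295/9*1562) - (-384 - 639*1001) = (496/9 + 2439844 - 460790/9) - (-384 - 639639) = 21498302/9 - 1*(-640023) = 21498302/9 + 640023 = 27258509/9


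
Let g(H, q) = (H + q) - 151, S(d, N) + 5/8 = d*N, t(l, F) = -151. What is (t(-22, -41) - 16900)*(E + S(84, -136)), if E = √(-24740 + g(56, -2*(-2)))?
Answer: 1558410247/8 - 51153*I*√2759 ≈ 1.948e+8 - 2.6869e+6*I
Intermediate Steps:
S(d, N) = -5/8 + N*d (S(d, N) = -5/8 + d*N = -5/8 + N*d)
g(H, q) = -151 + H + q
E = 3*I*√2759 (E = √(-24740 + (-151 + 56 - 2*(-2))) = √(-24740 + (-151 + 56 + 4)) = √(-24740 - 91) = √(-24831) = 3*I*√2759 ≈ 157.58*I)
(t(-22, -41) - 16900)*(E + S(84, -136)) = (-151 - 16900)*(3*I*√2759 + (-5/8 - 136*84)) = -17051*(3*I*√2759 + (-5/8 - 11424)) = -17051*(3*I*√2759 - 91397/8) = -17051*(-91397/8 + 3*I*√2759) = 1558410247/8 - 51153*I*√2759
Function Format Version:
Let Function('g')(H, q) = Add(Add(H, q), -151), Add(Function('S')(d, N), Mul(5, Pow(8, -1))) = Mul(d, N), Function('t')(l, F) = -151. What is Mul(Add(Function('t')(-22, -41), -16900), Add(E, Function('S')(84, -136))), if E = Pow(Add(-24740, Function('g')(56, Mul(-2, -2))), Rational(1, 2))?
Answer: Add(Rational(1558410247, 8), Mul(-51153, I, Pow(2759, Rational(1, 2)))) ≈ Add(1.9480e+8, Mul(-2.6869e+6, I))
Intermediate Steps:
Function('S')(d, N) = Add(Rational(-5, 8), Mul(N, d)) (Function('S')(d, N) = Add(Rational(-5, 8), Mul(d, N)) = Add(Rational(-5, 8), Mul(N, d)))
Function('g')(H, q) = Add(-151, H, q)
E = Mul(3, I, Pow(2759, Rational(1, 2))) (E = Pow(Add(-24740, Add(-151, 56, Mul(-2, -2))), Rational(1, 2)) = Pow(Add(-24740, Add(-151, 56, 4)), Rational(1, 2)) = Pow(Add(-24740, -91), Rational(1, 2)) = Pow(-24831, Rational(1, 2)) = Mul(3, I, Pow(2759, Rational(1, 2))) ≈ Mul(157.58, I))
Mul(Add(Function('t')(-22, -41), -16900), Add(E, Function('S')(84, -136))) = Mul(Add(-151, -16900), Add(Mul(3, I, Pow(2759, Rational(1, 2))), Add(Rational(-5, 8), Mul(-136, 84)))) = Mul(-17051, Add(Mul(3, I, Pow(2759, Rational(1, 2))), Add(Rational(-5, 8), -11424))) = Mul(-17051, Add(Mul(3, I, Pow(2759, Rational(1, 2))), Rational(-91397, 8))) = Mul(-17051, Add(Rational(-91397, 8), Mul(3, I, Pow(2759, Rational(1, 2))))) = Add(Rational(1558410247, 8), Mul(-51153, I, Pow(2759, Rational(1, 2))))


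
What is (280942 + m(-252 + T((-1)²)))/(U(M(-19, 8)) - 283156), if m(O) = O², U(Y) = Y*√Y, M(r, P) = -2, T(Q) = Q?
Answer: -24347381027/20044330086 + 343943*I*√2/40088660172 ≈ -1.2147 + 1.2133e-5*I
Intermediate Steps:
U(Y) = Y^(3/2)
(280942 + m(-252 + T((-1)²)))/(U(M(-19, 8)) - 283156) = (280942 + (-252 + (-1)²)²)/((-2)^(3/2) - 283156) = (280942 + (-252 + 1)²)/(-2*I*√2 - 283156) = (280942 + (-251)²)/(-283156 - 2*I*√2) = (280942 + 63001)/(-283156 - 2*I*√2) = 343943/(-283156 - 2*I*√2)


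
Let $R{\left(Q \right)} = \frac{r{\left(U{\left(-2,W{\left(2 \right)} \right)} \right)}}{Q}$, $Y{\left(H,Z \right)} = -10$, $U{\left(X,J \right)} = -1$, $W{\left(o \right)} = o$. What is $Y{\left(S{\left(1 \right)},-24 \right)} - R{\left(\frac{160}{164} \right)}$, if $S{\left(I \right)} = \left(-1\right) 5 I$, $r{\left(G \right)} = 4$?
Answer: $- \frac{141}{10} \approx -14.1$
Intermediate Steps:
$S{\left(I \right)} = - 5 I$
$R{\left(Q \right)} = \frac{4}{Q}$
$Y{\left(S{\left(1 \right)},-24 \right)} - R{\left(\frac{160}{164} \right)} = -10 - \frac{4}{160 \cdot \frac{1}{164}} = -10 - \frac{4}{\frac{40}{41}} = -10 - 4 \cdot \frac{41}{40} = -10 - \frac{41}{10} = - \frac{141}{10}$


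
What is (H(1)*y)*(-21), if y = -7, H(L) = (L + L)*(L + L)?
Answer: 588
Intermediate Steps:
H(L) = 4*L² (H(L) = (2*L)*(2*L) = 4*L²)
(H(1)*y)*(-21) = ((4*1²)*(-7))*(-21) = ((4*1)*(-7))*(-21) = (4*(-7))*(-21) = -28*(-21) = 588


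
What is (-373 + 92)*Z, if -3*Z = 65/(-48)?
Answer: -18265/144 ≈ -126.84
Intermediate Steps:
Z = 65/144 (Z = -65/(3*(-48)) = -65*(-1)/(3*48) = -1/3*(-65/48) = 65/144 ≈ 0.45139)
(-373 + 92)*Z = (-373 + 92)*(65/144) = -281*65/144 = -18265/144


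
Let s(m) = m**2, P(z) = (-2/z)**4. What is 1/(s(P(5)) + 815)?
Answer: 390625/318359631 ≈ 0.0012270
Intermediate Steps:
P(z) = 16/z**4
1/(s(P(5)) + 815) = 1/((16/5**4)**2 + 815) = 1/((16*(1/625))**2 + 815) = 1/((16/625)**2 + 815) = 1/(256/390625 + 815) = 1/(318359631/390625) = 390625/318359631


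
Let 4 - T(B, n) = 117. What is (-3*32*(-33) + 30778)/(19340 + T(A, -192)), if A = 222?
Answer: 33946/19227 ≈ 1.7655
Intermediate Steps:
T(B, n) = -113 (T(B, n) = 4 - 1*117 = 4 - 117 = -113)
(-3*32*(-33) + 30778)/(19340 + T(A, -192)) = (-3*32*(-33) + 30778)/(19340 - 113) = (-96*(-33) + 30778)/19227 = (3168 + 30778)*(1/19227) = 33946*(1/19227) = 33946/19227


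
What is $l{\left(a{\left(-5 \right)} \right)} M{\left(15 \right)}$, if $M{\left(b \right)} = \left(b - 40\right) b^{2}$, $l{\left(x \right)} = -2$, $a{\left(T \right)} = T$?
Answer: $11250$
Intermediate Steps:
$M{\left(b \right)} = b^{2} \left(-40 + b\right)$ ($M{\left(b \right)} = \left(-40 + b\right) b^{2} = b^{2} \left(-40 + b\right)$)
$l{\left(a{\left(-5 \right)} \right)} M{\left(15 \right)} = - 2 \cdot 15^{2} \left(-40 + 15\right) = - 2 \cdot 225 \left(-25\right) = \left(-2\right) \left(-5625\right) = 11250$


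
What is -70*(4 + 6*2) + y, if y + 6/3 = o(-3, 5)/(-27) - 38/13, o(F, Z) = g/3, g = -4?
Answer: -1184492/1053 ≈ -1124.9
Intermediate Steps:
o(F, Z) = -4/3
y = -5132/1053 (y = -2 + (-4/3/(-27) - 38/13) = -2 + (-4/3*(-1/27) - 38*1/13) = -2 + (4/81 - 38/13) = -2 - 3026/1053 = -5132/1053 ≈ -4.8737)
-70*(4 + 6*2) + y = -70*(4 + 6*2) - 5132/1053 = -70*(4 + 12) - 5132/1053 = -70*16 - 5132/1053 = -1120 - 5132/1053 = -1184492/1053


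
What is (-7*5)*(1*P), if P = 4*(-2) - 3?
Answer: 385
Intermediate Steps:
P = -11 (P = -8 - 3 = -11)
(-7*5)*(1*P) = (-7*5)*(1*(-11)) = -35*(-11) = 385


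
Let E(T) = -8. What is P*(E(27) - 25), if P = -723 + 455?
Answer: 8844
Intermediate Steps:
P = -268
P*(E(27) - 25) = -268*(-8 - 25) = -268*(-33) = 8844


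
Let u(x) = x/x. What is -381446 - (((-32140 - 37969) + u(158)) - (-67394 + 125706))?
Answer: -253026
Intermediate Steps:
u(x) = 1
-381446 - (((-32140 - 37969) + u(158)) - (-67394 + 125706)) = -381446 - (((-32140 - 37969) + 1) - (-67394 + 125706)) = -381446 - ((-70109 + 1) - 1*58312) = -381446 - (-70108 - 58312) = -381446 - 1*(-128420) = -381446 + 128420 = -253026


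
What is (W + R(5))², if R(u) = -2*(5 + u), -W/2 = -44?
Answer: 4624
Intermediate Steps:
W = 88 (W = -2*(-44) = 88)
R(u) = -10 - 2*u
(W + R(5))² = (88 + (-10 - 2*5))² = (88 + (-10 - 10))² = (88 - 20)² = 68² = 4624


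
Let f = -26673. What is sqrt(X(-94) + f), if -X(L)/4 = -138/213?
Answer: I*sqrt(134445529)/71 ≈ 163.31*I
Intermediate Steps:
X(L) = 184/71 (X(L) = -(-552)/213 = -4*(-46/71) = 184/71)
sqrt(X(-94) + f) = sqrt(184/71 - 26673) = sqrt(-1893599/71) = I*sqrt(134445529)/71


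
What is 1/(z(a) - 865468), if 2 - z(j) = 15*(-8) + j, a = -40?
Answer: -1/865306 ≈ -1.1557e-6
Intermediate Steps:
z(j) = 122 - j (z(j) = 2 - (15*(-8) + j) = 2 - (-120 + j) = 2 + (120 - j) = 122 - j)
1/(z(a) - 865468) = 1/((122 - 1*(-40)) - 865468) = 1/((122 + 40) - 865468) = 1/(162 - 865468) = 1/(-865306) = -1/865306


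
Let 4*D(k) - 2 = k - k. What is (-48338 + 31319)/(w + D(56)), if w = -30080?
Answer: 11346/20053 ≈ 0.56580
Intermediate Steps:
D(k) = ½ (D(k) = ½ + (k - k)/4 = ½ + (¼)*0 = ½ + 0 = ½)
(-48338 + 31319)/(w + D(56)) = (-48338 + 31319)/(-30080 + ½) = -17019/(-60159/2) = -17019*(-2/60159) = 11346/20053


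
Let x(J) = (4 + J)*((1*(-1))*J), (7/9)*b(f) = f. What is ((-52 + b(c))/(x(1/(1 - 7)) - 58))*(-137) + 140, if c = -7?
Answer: -11752/2065 ≈ -5.6910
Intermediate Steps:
b(f) = 9*f/7
x(J) = -J*(4 + J) (x(J) = (4 + J)*(-J) = -J*(4 + J))
((-52 + b(c))/(x(1/(1 - 7)) - 58))*(-137) + 140 = ((-52 + (9/7)*(-7))/(-(4 + 1/(1 - 7))/(1 - 7) - 58))*(-137) + 140 = ((-52 - 9)/(-1*(4 + 1/(-6))/(-6) - 58))*(-137) + 140 = -61/(-1*(-⅙)*(4 - ⅙) - 58)*(-137) + 140 = -61/(-1*(-⅙)*23/6 - 58)*(-137) + 140 = -61/(23/36 - 58)*(-137) + 140 = -61/(-2065/36)*(-137) + 140 = -61*(-36/2065)*(-137) + 140 = (2196/2065)*(-137) + 140 = -300852/2065 + 140 = -11752/2065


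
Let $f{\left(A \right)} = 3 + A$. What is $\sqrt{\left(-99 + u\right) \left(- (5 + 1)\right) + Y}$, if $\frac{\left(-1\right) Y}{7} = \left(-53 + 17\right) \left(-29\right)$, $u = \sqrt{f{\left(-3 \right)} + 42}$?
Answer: $\sqrt{-6714 - 6 \sqrt{42}} \approx 82.176 i$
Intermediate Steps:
$u = \sqrt{42}$ ($u = \sqrt{\left(3 - 3\right) + 42} = \sqrt{0 + 42} = \sqrt{42} \approx 6.4807$)
$Y = -7308$ ($Y = - 7 \left(-53 + 17\right) \left(-29\right) = - 7 \left(\left(-36\right) \left(-29\right)\right) = \left(-7\right) 1044 = -7308$)
$\sqrt{\left(-99 + u\right) \left(- (5 + 1)\right) + Y} = \sqrt{\left(-99 + \sqrt{42}\right) \left(- (5 + 1)\right) - 7308} = \sqrt{\left(-99 + \sqrt{42}\right) \left(\left(-1\right) 6\right) - 7308} = \sqrt{\left(-99 + \sqrt{42}\right) \left(-6\right) - 7308} = \sqrt{\left(594 - 6 \sqrt{42}\right) - 7308} = \sqrt{-6714 - 6 \sqrt{42}}$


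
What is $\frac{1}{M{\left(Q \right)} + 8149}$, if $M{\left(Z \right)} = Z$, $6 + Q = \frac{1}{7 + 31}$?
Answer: $\frac{38}{309435} \approx 0.0001228$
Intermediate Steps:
$Q = - \frac{227}{38}$ ($Q = -6 + \frac{1}{7 + 31} = -6 + \frac{1}{38} = - \frac{227}{38} \approx -5.9737$)
$\frac{1}{M{\left(Q \right)} + 8149} = \frac{1}{- \frac{227}{38} + 8149} = \frac{1}{\frac{309435}{38}} = \frac{38}{309435}$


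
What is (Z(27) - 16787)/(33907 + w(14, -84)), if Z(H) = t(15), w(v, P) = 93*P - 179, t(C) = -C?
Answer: -271/418 ≈ -0.64832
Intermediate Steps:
w(v, P) = -179 + 93*P
Z(H) = -15 (Z(H) = -1*15 = -15)
(Z(27) - 16787)/(33907 + w(14, -84)) = (-15 - 16787)/(33907 + (-179 + 93*(-84))) = -16802/(33907 + (-179 - 7812)) = -16802/(33907 - 7991) = -16802/25916 = -16802*1/25916 = -271/418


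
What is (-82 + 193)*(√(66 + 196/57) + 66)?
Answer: 7326 + 37*√225606/19 ≈ 8251.0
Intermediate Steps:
(-82 + 193)*(√(66 + 196/57) + 66) = 111*(√(66 + 196*(1/57)) + 66) = 111*(√(66 + 196/57) + 66) = 111*(√(3958/57) + 66) = 111*(√225606/57 + 66) = 111*(66 + √225606/57) = 7326 + 37*√225606/19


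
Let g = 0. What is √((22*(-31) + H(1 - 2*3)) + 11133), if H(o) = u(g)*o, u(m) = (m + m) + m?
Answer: √10451 ≈ 102.23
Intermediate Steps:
u(m) = 3*m (u(m) = 2*m + m = 3*m)
H(o) = 0 (H(o) = (3*0)*o = 0*o = 0)
√((22*(-31) + H(1 - 2*3)) + 11133) = √((22*(-31) + 0) + 11133) = √((-682 + 0) + 11133) = √(-682 + 11133) = √10451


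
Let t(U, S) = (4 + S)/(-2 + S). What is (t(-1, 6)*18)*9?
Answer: 405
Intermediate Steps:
t(U, S) = (4 + S)/(-2 + S)
(t(-1, 6)*18)*9 = (((4 + 6)/(-2 + 6))*18)*9 = ((10/4)*18)*9 = (((¼)*10)*18)*9 = ((5/2)*18)*9 = 45*9 = 405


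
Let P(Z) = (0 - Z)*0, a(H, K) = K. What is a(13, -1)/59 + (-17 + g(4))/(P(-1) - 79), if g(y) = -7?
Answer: 1337/4661 ≈ 0.28685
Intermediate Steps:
P(Z) = 0 (P(Z) = -Z*0 = 0)
a(13, -1)/59 + (-17 + g(4))/(P(-1) - 79) = -1/59 + (-17 - 7)/(0 - 79) = (1/59)*(-1) - 24/(-79) = -1/59 - 24*(-1/79) = -1/59 + 24/79 = 1337/4661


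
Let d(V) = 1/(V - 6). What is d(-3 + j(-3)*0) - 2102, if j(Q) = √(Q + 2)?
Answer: -18919/9 ≈ -2102.1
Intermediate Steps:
j(Q) = √(2 + Q)
d(V) = 1/(-6 + V)
d(-3 + j(-3)*0) - 2102 = 1/(-6 + (-3 + √(2 - 3)*0)) - 2102 = 1/(-6 + (-3 + √(-1)*0)) - 2102 = 1/(-6 + (-3 + I*0)) - 2102 = 1/(-6 + (-3 + 0)) - 2102 = 1/(-6 - 3) - 2102 = 1/(-9) - 2102 = -⅑ - 2102 = -18919/9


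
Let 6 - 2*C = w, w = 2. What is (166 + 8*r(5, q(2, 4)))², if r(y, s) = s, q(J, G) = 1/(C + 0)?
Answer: 28900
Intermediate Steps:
C = 2 (C = 3 - ½*2 = 3 - 1 = 2)
q(J, G) = ½ (q(J, G) = 1/(2 + 0) = 1/2 = ½)
(166 + 8*r(5, q(2, 4)))² = (166 + 8*(½))² = (166 + 4)² = 170² = 28900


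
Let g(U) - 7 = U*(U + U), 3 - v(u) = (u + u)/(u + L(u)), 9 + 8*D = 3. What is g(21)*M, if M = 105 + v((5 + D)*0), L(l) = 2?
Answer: 96012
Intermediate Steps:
D = -¾ (D = -9/8 + (⅛)*3 = -9/8 + 3/8 = -¾ ≈ -0.75000)
v(u) = 3 - 2*u/(2 + u) (v(u) = 3 - (u + u)/(u + 2) = 3 - 2*u/(2 + u))
g(U) = 7 + 2*U² (g(U) = 7 + U*(U + U) = 7 + U*(2*U) = 7 + 2*U²)
M = 108 (M = 105 + (6 + (5 - ¾)*0)/(2 + (5 - ¾)*0) = 105 + (6 + (17/4)*0)/(2 + (17/4)*0) = 105 + (6 + 0)/(2 + 0) = 105 + 6/2 = 105 + (½)*6 = 105 + 3 = 108)
g(21)*M = (7 + 2*21²)*108 = (7 + 2*441)*108 = (7 + 882)*108 = 889*108 = 96012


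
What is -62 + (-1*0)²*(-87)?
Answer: -62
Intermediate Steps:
-62 + (-1*0)²*(-87) = -62 + 0²*(-87) = -62 + 0*(-87) = -62 + 0 = -62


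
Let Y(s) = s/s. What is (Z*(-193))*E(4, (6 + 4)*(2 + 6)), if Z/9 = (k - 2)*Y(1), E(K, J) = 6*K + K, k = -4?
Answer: 291816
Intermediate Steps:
Y(s) = 1
E(K, J) = 7*K
Z = -54 (Z = 9*((-4 - 2)*1) = 9*(-6*1) = 9*(-6) = -54)
(Z*(-193))*E(4, (6 + 4)*(2 + 6)) = (-54*(-193))*(7*4) = 10422*28 = 291816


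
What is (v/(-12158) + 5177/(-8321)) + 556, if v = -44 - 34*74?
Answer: 28103527501/50583359 ≈ 555.59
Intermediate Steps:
v = -2560 (v = -44 - 2516 = -2560)
(v/(-12158) + 5177/(-8321)) + 556 = (-2560/(-12158) + 5177/(-8321)) + 556 = (-2560*(-1/12158) + 5177*(-1/8321)) + 556 = (1280/6079 - 5177/8321) + 556 = -20820103/50583359 + 556 = 28103527501/50583359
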